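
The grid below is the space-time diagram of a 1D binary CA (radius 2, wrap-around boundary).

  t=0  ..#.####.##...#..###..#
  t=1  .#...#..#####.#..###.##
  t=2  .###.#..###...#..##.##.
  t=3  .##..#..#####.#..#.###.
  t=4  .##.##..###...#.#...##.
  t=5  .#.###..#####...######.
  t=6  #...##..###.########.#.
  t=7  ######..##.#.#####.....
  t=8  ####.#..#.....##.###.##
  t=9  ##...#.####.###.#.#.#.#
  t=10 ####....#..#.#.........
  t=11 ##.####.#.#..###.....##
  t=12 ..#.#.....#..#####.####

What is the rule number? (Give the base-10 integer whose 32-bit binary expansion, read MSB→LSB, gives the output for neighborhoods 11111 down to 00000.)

2572669402

  [31] ##### => #  t=1,i=10
  [30] ####. => .  t=0,i=6
  [29] ###.# => .  t=0,i=7
  [28] ###.. => #  t=0,i=19
  [27] ##.## => #  t=0,i=8
  [26] ##.#. => .  t=1,i=0
  [25] ##..# => .  t=0,i=20
  [24] ##... => #  t=0,i=11
  [23] #.### => .  t=0,i=4
  [22] #.##. => #  t=0,i=9
  [21] #.#.# => .  t=6,i=21
  [20] #.#.. => #  t=1,i=1
  [19] #..## => .  t=0,i=16
  [18] #..#. => #  t=0,i=1
  [17] #...# => #  t=0,i=12
  [16] #.... => #  t=7,i=19
  [15] .#### => #  t=0,i=5
  [14] .###. => #  t=0,i=18
  [13] .##.# => .  t=1,i=22
  [12] .##.. => #  t=0,i=10
  [11] .#.## => .  t=0,i=3
  [10] .#.#. => .  t=4,i=15
  [9] .#..# => .  t=0,i=0
  [8] .#... => #  t=1,i=2
  [7] ..### => #  t=0,i=17
  [6] ..##. => #  t=2,i=17
  [5] ..#.# => .  t=0,i=2
  [4] ..#.. => #  t=0,i=14
  [3] ...## => #  t=4,i=19
  [2] ...#. => .  t=0,i=13
  [1] ....# => #  t=7,i=21
  [0] ..... => .  t=7,i=20
  bits 10011001010101111101000111011010 = 2572669402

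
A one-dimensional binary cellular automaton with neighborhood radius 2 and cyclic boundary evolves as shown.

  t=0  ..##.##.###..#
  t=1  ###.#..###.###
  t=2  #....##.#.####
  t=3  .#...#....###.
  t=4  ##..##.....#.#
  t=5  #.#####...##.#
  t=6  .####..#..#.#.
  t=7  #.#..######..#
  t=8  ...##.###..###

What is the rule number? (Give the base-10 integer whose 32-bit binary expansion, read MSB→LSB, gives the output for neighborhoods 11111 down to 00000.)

2341261940

  [31] ##### => #  t=1,i=0
  [30] ####. => .  t=1,i=1
  [29] ###.# => .  t=1,i=2
  [28] ###.. => .  t=0,i=10
  [27] ##.## => #  t=0,i=4
  [26] ##.#. => .  t=1,i=3
  [25] ##..# => #  t=0,i=11
  [24] ##... => #  t=2,i=1
  [23] #.### => #  t=0,i=8
  [22] #.##. => .  t=0,i=5
  [21] #.#.# => .  t=2,i=8
  [20] #.#.. => .  t=1,i=4
  [19] #..## => #  t=0,i=1
  [18] #..#. => #  t=0,i=12
  [17] #...# => .  t=3,i=3
  [16] #.... => .  t=2,i=2
  [15] .#### => #  t=1,i=12
  [14] .###. => #  t=0,i=9
  [13] .##.# => .  t=0,i=3
  [12] .##.. => #  t=4,i=5
  [11] .#.## => .  t=2,i=9
  [10] .#.#. => .  t=6,i=11
  [9] .#..# => #  t=0,i=0
  [8] .#... => .  t=3,i=2
  [7] ..### => .  t=1,i=7
  [6] ..##. => #  t=0,i=2
  [5] ..#.# => #  t=4,i=11
  [4] ..#.. => #  t=0,i=13
  [3] ...## => .  t=2,i=4
  [2] ...#. => #  t=3,i=4
  [1] ....# => .  t=2,i=3
  [0] ..... => .  t=4,i=8
  bits 10001011100011001101001001110100 = 2341261940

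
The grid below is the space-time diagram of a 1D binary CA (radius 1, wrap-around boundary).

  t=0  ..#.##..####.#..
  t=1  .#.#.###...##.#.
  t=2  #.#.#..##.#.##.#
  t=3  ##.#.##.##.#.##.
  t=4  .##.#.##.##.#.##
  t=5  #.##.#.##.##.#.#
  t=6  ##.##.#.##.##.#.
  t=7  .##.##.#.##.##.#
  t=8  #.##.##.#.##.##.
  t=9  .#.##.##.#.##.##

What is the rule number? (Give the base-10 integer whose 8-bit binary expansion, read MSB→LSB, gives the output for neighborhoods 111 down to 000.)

114

  [7] ### => .  t=0,i=9
  [6] ##. => #  t=0,i=5
  [5] #.# => #  t=0,i=3
  [4] #.. => #  t=0,i=6
  [3] .## => .  t=0,i=4
  [2] .#. => .  t=0,i=2
  [1] ..# => #  t=0,i=1
  [0] ... => .  t=0,i=0
  bits 01110010 = 114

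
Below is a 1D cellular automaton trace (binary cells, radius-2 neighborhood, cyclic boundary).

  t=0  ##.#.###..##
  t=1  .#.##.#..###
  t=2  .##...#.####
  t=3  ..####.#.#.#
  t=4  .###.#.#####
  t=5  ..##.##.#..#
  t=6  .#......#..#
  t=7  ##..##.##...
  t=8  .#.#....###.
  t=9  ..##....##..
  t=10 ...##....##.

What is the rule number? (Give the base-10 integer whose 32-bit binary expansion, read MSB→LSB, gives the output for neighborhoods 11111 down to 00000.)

557505685

  [31] ##### => .  t=4,i=9
  [30] ####. => .  t=0,i=0
  [29] ###.# => #  t=0,i=1
  [28] ###.. => .  t=0,i=7
  [27] ##.## => .  t=2,i=0
  [26] ##.#. => .  t=0,i=2
  [25] ##..# => .  t=0,i=8
  [24] ##... => #  t=2,i=3
  [23] #.### => .  t=0,i=5
  [22] #.##. => .  t=1,i=3
  [21] #.#.# => #  t=0,i=3
  [20] #.#.. => #  t=1,i=6
  [19] #..## => #  t=0,i=9
  [18] #..#. => .  t=5,i=10
  [17] #...# => #  t=2,i=4
  [16] #.... => .  t=6,i=3
  [15] .#### => #  t=0,i=11
  [14] .###. => #  t=0,i=6
  [13] .##.# => .  t=1,i=4
  [12] .##.. => #  t=2,i=2
  [11] .#.## => #  t=0,i=4
  [10] .#.#. => #  t=3,i=8
  [9] .#..# => .  t=1,i=7
  [8] .#... => .  t=6,i=2
  [7] ..### => #  t=0,i=10
  [6] ..##. => .  t=5,i=2
  [5] ..#.# => .  t=2,i=6
  [4] ..#.. => #  t=5,i=11
  [3] ...## => .  t=7,i=11
  [2] ...#. => #  t=2,i=5
  [1] ....# => .  t=6,i=6
  [0] ..... => #  t=6,i=4
  bits 00100001001110101101110010010101 = 557505685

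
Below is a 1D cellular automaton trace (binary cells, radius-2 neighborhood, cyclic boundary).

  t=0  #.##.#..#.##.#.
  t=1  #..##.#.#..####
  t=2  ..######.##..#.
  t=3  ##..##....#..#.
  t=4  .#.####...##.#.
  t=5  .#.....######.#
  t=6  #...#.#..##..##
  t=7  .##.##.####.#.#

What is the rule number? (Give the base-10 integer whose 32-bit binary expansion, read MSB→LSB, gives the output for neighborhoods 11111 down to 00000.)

  ##### -> #   bit 31 = 1  t=1,i=13
  ####. -> .   bit 30 = 0  t=1,i=14
  ###.# -> .   bit 29 = 0  t=2,i=7
  ###.. -> .   bit 28 = 0  t=1,i=0
  ##.## -> .   bit 27 = 0  t=2,i=8
  ##.#. -> #   bit 26 = 1  t=0,i=4
  ##..# -> .   bit 25 = 0  t=1,i=1
  ##... -> #   bit 24 = 1  t=3,i=6
  #.### -> .   bit 23 = 0  t=4,i=3
  #.##. -> .   bit 22 = 0  t=0,i=2
  #.#.# -> #   bit 21 = 1  t=0,i=0
  #.#.. -> .   bit 20 = 0  t=0,i=5
  #..## -> #   bit 19 = 1  t=1,i=2
  #..#. -> .   bit 18 = 0  t=0,i=7
  #...# -> #   bit 17 = 1  t=2,i=0
  #.... -> .   bit 16 = 0  t=3,i=7
  .#### -> .   bit 15 = 0  t=1,i=12
  .###. -> #   bit 14 = 1  t=6,i=14
  .##.# -> #   bit 13 = 1  t=0,i=3
  .##.. -> #   bit 12 = 1  t=2,i=10
  .#.## -> .   bit 11 = 0  t=0,i=1
  .#.#. -> #   bit 10 = 1  t=0,i=14
  .#..# -> #   bit 9 = 1  t=0,i=6
  .#... -> .   bit 8 = 0  t=2,i=14
  ..### -> .   bit 7 = 0  t=1,i=11
  ..##. -> #   bit 6 = 1  t=1,i=3
  ..#.# -> #   bit 5 = 1  t=0,i=8
  ..#.. -> #   bit 4 = 1  t=2,i=13
  ...## -> #   bit 3 = 1  t=2,i=1
  ...#. -> .   bit 2 = 0  t=3,i=9
  ....# -> .   bit 1 = 0  t=3,i=8
  ..... -> #   bit 0 = 1  t=5,i=4
  bits 10000101001010100111011001111001 = 2234152569

2234152569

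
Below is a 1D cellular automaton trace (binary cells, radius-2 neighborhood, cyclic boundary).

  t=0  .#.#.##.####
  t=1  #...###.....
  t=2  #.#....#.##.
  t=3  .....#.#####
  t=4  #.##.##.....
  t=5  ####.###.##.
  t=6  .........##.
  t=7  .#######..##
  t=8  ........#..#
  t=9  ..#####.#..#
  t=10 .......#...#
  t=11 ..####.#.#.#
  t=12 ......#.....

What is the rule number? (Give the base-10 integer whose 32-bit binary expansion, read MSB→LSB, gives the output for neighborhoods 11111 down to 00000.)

121780275

  ##### -> .   bit 31 = 0  t=3,i=9
  ####. -> .   bit 30 = 0  t=0,i=10
  ###.# -> .   bit 29 = 0  t=0,i=11
  ###.. -> .   bit 28 = 0  t=1,i=6
  ##.## -> .   bit 27 = 0  t=0,i=7
  ##.#. -> #   bit 26 = 1  t=0,i=0
  ##..# -> #   bit 25 = 1  t=7,i=8
  ##... -> #   bit 24 = 1  t=1,i=7
  #.### -> .   bit 23 = 0  t=0,i=8
  #.##. -> #   bit 22 = 1  t=0,i=5
  #.#.# -> .   bit 21 = 0  t=0,i=1
  #.#.. -> .   bit 20 = 0  t=2,i=2
  #..## -> .   bit 19 = 0  t=7,i=9
  #..#. -> .   bit 18 = 0  t=8,i=10
  #...# -> #   bit 17 = 1  t=1,i=2
  #.... -> .   bit 16 = 0  t=1,i=8
  .#### -> .   bit 15 = 0  t=0,i=9
  .###. -> .   bit 14 = 0  t=1,i=5
  .##.# -> #   bit 13 = 1  t=0,i=6
  .##.. -> #   bit 12 = 1  t=4,i=6
  .#.## -> #   bit 11 = 1  t=0,i=4
  .#.#. -> .   bit 10 = 0  t=0,i=2
  .#..# -> .   bit 9 = 0  t=8,i=9
  .#... -> .   bit 8 = 0  t=1,i=1
  ..### -> .   bit 7 = 0  t=1,i=4
  ..##. -> .   bit 6 = 0  t=6,i=9
  ..#.# -> #   bit 5 = 1  t=2,i=7
  ..#.. -> #   bit 4 = 1  t=1,i=0
  ...## -> .   bit 3 = 0  t=1,i=3
  ...#. -> .   bit 2 = 0  t=1,i=11
  ....# -> #   bit 1 = 1  t=1,i=10
  ..... -> #   bit 0 = 1  t=1,i=9
  bits 00000111010000100011100000110011 = 121780275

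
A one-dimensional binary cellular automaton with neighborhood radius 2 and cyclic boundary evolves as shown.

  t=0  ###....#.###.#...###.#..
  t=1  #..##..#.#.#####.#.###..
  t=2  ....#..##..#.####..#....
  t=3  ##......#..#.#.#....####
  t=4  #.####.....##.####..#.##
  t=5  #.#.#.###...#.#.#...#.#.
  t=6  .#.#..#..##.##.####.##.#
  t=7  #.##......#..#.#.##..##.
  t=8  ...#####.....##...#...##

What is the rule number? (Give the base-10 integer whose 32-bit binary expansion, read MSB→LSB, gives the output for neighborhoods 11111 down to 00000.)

3851629985

  nb #####: next=#  (t=1,i=13, bit31=1)
  nb ####.: next=#  (t=1,i=14, bit30=1)
  nb ###.#: next=#  (t=0,i=11, bit29=1)
  nb ###..: next=.  (t=0,i=2, bit28=0)
  nb ##.##: next=.  (t=4,i=1, bit27=0)
  nb ##.#.: next=#  (t=0,i=12, bit26=1)
  nb ##..#: next=.  (t=1,i=5, bit25=0)
  nb ##...: next=#  (t=0,i=3, bit24=1)
  nb #.###: next=#  (t=0,i=9, bit23=1)
  nb #.##.: next=.  (t=6,i=12, bit22=0)
  nb #.#.#: next=.  (t=1,i=9, bit21=0)
  nb #.#..: next=#  (t=0,i=13, bit20=1)
  nb #..##: next=.  (t=0,i=23, bit19=0)
  nb #..#.: next=.  (t=1,i=6, bit18=0)
  nb #...#: next=#  (t=0,i=15, bit17=1)
  nb #....: next=#  (t=0,i=4, bit16=1)
  nb .####: next=.  (t=1,i=12, bit15=0)
  nb .###.: next=.  (t=0,i=1, bit14=0)
  nb .##.#: next=#  (t=4,i=12, bit13=1)
  nb .##..: next=#  (t=1,i=4, bit12=1)
  nb .#.##: next=.  (t=0,i=8, bit11=0)
  nb .#.#.: next=#  (t=1,i=8, bit10=1)
  nb .#..#: next=.  (t=0,i=22, bit9=0)
  nb .#...: next=#  (t=0,i=14, bit8=1)
  nb ..###: next=#  (t=0,i=0, bit7=1)
  nb ..##.: next=.  (t=1,i=3, bit6=0)
  nb ..#.#: next=#  (t=0,i=7, bit5=1)
  nb ..#..: next=.  (t=1,i=0, bit4=0)
  nb ...##: next=.  (t=0,i=16, bit3=0)
  nb ...#.: next=.  (t=0,i=6, bit2=0)
  nb ....#: next=.  (t=0,i=5, bit1=0)
  nb .....: next=#  (t=2,i=0, bit0=1)
  bits 11100101100100110011010110100001 = 3851629985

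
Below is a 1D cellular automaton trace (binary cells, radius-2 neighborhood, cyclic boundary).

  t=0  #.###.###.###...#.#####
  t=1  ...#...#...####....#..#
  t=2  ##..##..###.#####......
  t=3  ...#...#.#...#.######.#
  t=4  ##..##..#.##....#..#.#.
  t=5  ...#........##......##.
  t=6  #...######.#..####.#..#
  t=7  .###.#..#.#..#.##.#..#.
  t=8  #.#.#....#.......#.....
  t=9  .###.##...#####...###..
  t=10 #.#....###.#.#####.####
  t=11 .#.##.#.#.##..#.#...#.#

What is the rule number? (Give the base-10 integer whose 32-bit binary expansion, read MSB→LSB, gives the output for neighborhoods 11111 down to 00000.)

1428931849

  nb #####: next=.  (t=0,i=20, bit31=0)
  nb ####.: next=#  (t=0,i=22, bit30=1)
  nb ###.#: next=.  (t=0,i=0, bit29=0)
  nb ###..: next=#  (t=0,i=12, bit28=1)
  nb ##.##: next=.  (t=0,i=1, bit27=0)
  nb ##.#.: next=#  (t=3,i=21, bit26=1)
  nb ##..#: next=.  (t=2,i=2, bit25=0)
  nb ##...: next=#  (t=0,i=13, bit24=1)
  nb #.###: next=.  (t=0,i=2, bit23=0)
  nb #.##.: next=.  (t=4,i=0, bit22=0)
  nb #.#.#: next=#  (t=4,i=21, bit21=1)
  nb #.#..: next=.  (t=3,i=9, bit20=0)
  nb #..##: next=#  (t=2,i=3, bit19=1)
  nb #..#.: next=.  (t=1,i=21, bit18=0)
  nb #...#: next=#  (t=0,i=14, bit17=1)
  nb #....: next=#  (t=1,i=16, bit16=1)
  nb .####: next=#  (t=0,i=19, bit15=1)
  nb .###.: next=#  (t=0,i=3, bit14=1)
  nb .##.#: next=.  (t=7,i=16, bit13=0)
  nb .##..: next=.  (t=2,i=1, bit12=0)
  nb .#.##: next=.  (t=0,i=17, bit11=0)
  nb .#.#.: next=#  (t=3,i=8, bit10=1)
  nb .#..#: next=.  (t=1,i=20, bit9=0)
  nb .#...: next=#  (t=1,i=0, bit8=1)
  nb ..###: next=.  (t=1,i=11, bit7=0)
  nb ..##.: next=.  (t=2,i=0, bit6=0)
  nb ..#.#: next=.  (t=0,i=16, bit5=0)
  nb ..#..: next=.  (t=1,i=3, bit4=0)
  nb ...##: next=#  (t=1,i=10, bit3=1)
  nb ...#.: next=.  (t=0,i=15, bit2=0)
  nb ....#: next=.  (t=1,i=17, bit1=0)
  nb .....: next=#  (t=2,i=19, bit0=1)
  bits 01010101001010111100010100001001 = 1428931849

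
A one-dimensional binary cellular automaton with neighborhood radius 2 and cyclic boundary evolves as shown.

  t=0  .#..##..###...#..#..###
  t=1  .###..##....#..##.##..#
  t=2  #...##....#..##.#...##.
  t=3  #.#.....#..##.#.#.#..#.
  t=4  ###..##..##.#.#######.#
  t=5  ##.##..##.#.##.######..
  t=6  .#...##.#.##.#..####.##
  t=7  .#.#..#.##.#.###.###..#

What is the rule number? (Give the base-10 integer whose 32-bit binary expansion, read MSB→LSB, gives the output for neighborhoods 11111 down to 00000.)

3795758595

  ##### -> #   bit 31 = 1  t=4,i=16
  ####. -> #   bit 30 = 1  t=4,i=1
  ###.# -> #   bit 29 = 1  t=0,i=22
  ###.. -> .   bit 28 = 0  t=0,i=10
  ##.## -> .   bit 27 = 0  t=1,i=17
  ##.#. -> .   bit 26 = 0  t=0,i=0
  ##..# -> #   bit 25 = 1  t=0,i=6
  ##... -> .   bit 24 = 0  t=0,i=11
  #.### -> .   bit 23 = 0  t=1,i=1
  #.##. -> .   bit 22 = 0  t=1,i=18
  #.#.# -> #   bit 21 = 1  t=3,i=0
  #.#.. -> #   bit 20 = 1  t=0,i=1
  #..## -> #   bit 19 = 1  t=0,i=3
  #..#. -> #   bit 18 = 1  t=0,i=16
  #...# -> #   bit 17 = 1  t=0,i=12
  #.... -> .   bit 16 = 0  t=1,i=9
  .#### -> #   bit 15 = 1  t=4,i=0
  .###. -> .   bit 14 = 0  t=0,i=9
  .##.# -> #   bit 13 = 1  t=1,i=16
  .##.. -> .   bit 12 = 0  t=0,i=5
  .#.## -> #   bit 11 = 1  t=1,i=0
  .#.#. -> #   bit 10 = 1  t=3,i=1
  .#..# -> #   bit 9 = 1  t=0,i=2
  .#... -> .   bit 8 = 0  t=2,i=1
  ..### -> .   bit 7 = 0  t=0,i=8
  ..##. -> .   bit 6 = 0  t=0,i=4
  ..#.# -> .   bit 5 = 0  t=1,i=22
  ..#.. -> .   bit 4 = 0  t=0,i=14
  ...## -> .   bit 3 = 0  t=2,i=3
  ...#. -> .   bit 2 = 0  t=0,i=13
  ....# -> #   bit 1 = 1  t=1,i=10
  ..... -> #   bit 0 = 1  t=3,i=5
  bits 11100010001111101010111000000011 = 3795758595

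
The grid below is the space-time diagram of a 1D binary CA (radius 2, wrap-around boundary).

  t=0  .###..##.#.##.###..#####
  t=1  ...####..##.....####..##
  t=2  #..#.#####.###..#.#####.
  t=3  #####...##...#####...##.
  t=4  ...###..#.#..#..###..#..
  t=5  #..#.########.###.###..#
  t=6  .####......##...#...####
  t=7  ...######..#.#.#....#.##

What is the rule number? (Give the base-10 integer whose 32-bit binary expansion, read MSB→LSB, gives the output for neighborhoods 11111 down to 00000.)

  ##### -> .   bit 31 = 0  t=0,i=21
  ####. -> #   bit 30 = 1  t=0,i=22
  ###.# -> #   bit 29 = 1  t=0,i=23
  ###.. -> #   bit 28 = 1  t=0,i=3
  ##.## -> .   bit 27 = 0  t=0,i=0
  ##.#. -> .   bit 26 = 0  t=0,i=8
  ##..# -> #   bit 25 = 1  t=0,i=4
  ##... -> #   bit 24 = 1  t=1,i=0
  #.### -> .   bit 23 = 0  t=0,i=1
  #.##. -> .   bit 22 = 0  t=0,i=11
  #.#.# -> #   bit 21 = 1  t=0,i=9
  #.#.. -> #   bit 20 = 1  t=2,i=0
  #..## -> #   bit 19 = 1  t=0,i=5
  #..#. -> #   bit 18 = 1  t=2,i=2
  #...# -> .   bit 17 = 0  t=1,i=1
  #.... -> #   bit 16 = 1  t=1,i=12
  .#### -> .   bit 15 = 0  t=0,i=20
  .###. -> .   bit 14 = 0  t=0,i=2
  .##.# -> .   bit 13 = 0  t=0,i=7
  .##.. -> .   bit 12 = 0  t=1,i=10
  .#.## -> #   bit 11 = 1  t=0,i=10
  .#.#. -> #   bit 10 = 1  t=4,i=9
  .#..# -> #   bit 9 = 1  t=2,i=1
  .#... -> .   bit 8 = 0  t=4,i=22
  ..### -> #   bit 7 = 1  t=0,i=19
  ..##. -> #   bit 6 = 1  t=0,i=6
  ..#.# -> #   bit 5 = 1  t=2,i=3
  ..#.. -> .   bit 4 = 0  t=4,i=13
  ...## -> .   bit 3 = 0  t=1,i=2
  ...#. -> #   bit 2 = 1  t=6,i=15
  ....# -> .   bit 1 = 0  t=1,i=14
  ..... -> #   bit 0 = 1  t=1,i=13
  bits 01110011001111010000111011100101 = 1933381349

1933381349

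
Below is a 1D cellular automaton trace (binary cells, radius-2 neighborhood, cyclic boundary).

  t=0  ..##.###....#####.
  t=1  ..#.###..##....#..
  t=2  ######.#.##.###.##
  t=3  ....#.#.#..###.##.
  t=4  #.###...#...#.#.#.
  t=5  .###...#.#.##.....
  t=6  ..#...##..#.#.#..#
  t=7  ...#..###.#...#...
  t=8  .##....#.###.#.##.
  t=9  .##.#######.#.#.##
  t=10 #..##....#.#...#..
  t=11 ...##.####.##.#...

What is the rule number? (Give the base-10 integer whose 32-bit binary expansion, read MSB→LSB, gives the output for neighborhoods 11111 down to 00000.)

1318148454

  ##### -> .   bit 31 = 0  t=0,i=14
  ####. -> #   bit 30 = 1  t=0,i=15
  ###.# -> .   bit 29 = 0  t=2,i=5
  ###.. -> .   bit 28 = 0  t=0,i=7
  ##.## -> #   bit 27 = 1  t=0,i=4
  ##.#. -> #   bit 26 = 1  t=2,i=6
  ##..# -> #   bit 25 = 1  t=1,i=7
  ##... -> .   bit 24 = 0  t=0,i=8
  #.### -> #   bit 23 = 1  t=0,i=5
  #.##. -> .   bit 22 = 0  t=2,i=9
  #.#.# -> .   bit 21 = 0  t=2,i=7
  #.#.. -> #   bit 20 = 1  t=3,i=8
  #..## -> .   bit 19 = 0  t=1,i=8
  #..#. -> .   bit 18 = 0  t=6,i=1
  #...# -> .   bit 17 = 0  t=0,i=0
  #.... -> #   bit 16 = 1  t=0,i=9
  .#### -> .   bit 15 = 0  t=0,i=13
  .###. -> #   bit 14 = 1  t=0,i=6
  .##.# -> .   bit 13 = 0  t=0,i=3
  .##.. -> #   bit 12 = 1  t=1,i=10
  .#.## -> #   bit 11 = 1  t=1,i=3
  .#.#. -> .   bit 10 = 0  t=3,i=5
  .#..# -> .   bit 9 = 0  t=3,i=9
  .#... -> #   bit 8 = 1  t=1,i=16
  ..### -> .   bit 7 = 0  t=0,i=12
  ..##. -> #   bit 6 = 1  t=0,i=2
  ..#.# -> #   bit 5 = 1  t=1,i=2
  ..#.. -> .   bit 4 = 0  t=1,i=15
  ...## -> .   bit 3 = 0  t=0,i=1
  ...#. -> #   bit 2 = 1  t=1,i=1
  ....# -> #   bit 1 = 1  t=0,i=10
  ..... -> .   bit 0 = 0  t=3,i=1
  bits 01001110100100010101100101100110 = 1318148454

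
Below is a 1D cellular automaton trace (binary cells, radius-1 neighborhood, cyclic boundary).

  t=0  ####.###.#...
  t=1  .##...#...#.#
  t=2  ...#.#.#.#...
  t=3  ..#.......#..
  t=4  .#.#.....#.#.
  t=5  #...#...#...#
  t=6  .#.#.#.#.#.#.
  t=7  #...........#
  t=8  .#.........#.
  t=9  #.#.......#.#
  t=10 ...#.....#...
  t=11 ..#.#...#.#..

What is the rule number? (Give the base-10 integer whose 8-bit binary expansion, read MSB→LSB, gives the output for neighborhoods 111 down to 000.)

  nb ###: next=#  (t=0,i=1, bit7=1)
  nb ##.: next=.  (t=0,i=3, bit6=0)
  nb #.#: next=.  (t=0,i=4, bit5=0)
  nb #..: next=#  (t=0,i=10, bit4=1)
  nb .##: next=.  (t=0,i=0, bit3=0)
  nb .#.: next=.  (t=0,i=9, bit2=0)
  nb ..#: next=#  (t=0,i=12, bit1=1)
  nb ...: next=.  (t=0,i=11, bit0=0)
  bits 10010010 = 146

146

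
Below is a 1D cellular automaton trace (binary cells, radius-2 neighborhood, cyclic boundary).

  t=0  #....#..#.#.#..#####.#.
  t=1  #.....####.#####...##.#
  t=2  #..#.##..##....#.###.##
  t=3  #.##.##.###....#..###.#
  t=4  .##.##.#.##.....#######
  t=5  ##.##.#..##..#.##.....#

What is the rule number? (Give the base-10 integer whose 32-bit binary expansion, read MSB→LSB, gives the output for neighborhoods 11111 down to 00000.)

  ##### -> .   bit 31 = 0  t=0,i=17
  ####. -> .   bit 30 = 0  t=0,i=18
  ###.# -> #   bit 29 = 1  t=0,i=19
  ###.. -> #   bit 28 = 1  t=1,i=15
  ##.## -> #   bit 27 = 1  t=1,i=10
  ##.#. -> #   bit 26 = 1  t=0,i=20
  ##..# -> .   bit 25 = 0  t=2,i=1
  ##... -> .   bit 24 = 0  t=1,i=1
  #.### -> .   bit 23 = 0  t=1,i=11
  #.##. -> #   bit 22 = 1  t=1,i=22
  #.#.# -> .   bit 21 = 0  t=0,i=10
  #.#.. -> #   bit 20 = 1  t=0,i=0
  #..## -> #   bit 19 = 1  t=0,i=14
  #..#. -> #   bit 18 = 1  t=0,i=7
  #...# -> #   bit 17 = 1  t=1,i=17
  #.... -> .   bit 16 = 0  t=0,i=2
  .#### -> .   bit 15 = 0  t=0,i=16
  .###. -> #   bit 14 = 1  t=2,i=18
  .##.# -> .   bit 13 = 0  t=1,i=20
  .##.. -> #   bit 12 = 1  t=1,i=0
  .#.## -> .   bit 11 = 0  t=2,i=4
  .#.#. -> #   bit 10 = 1  t=0,i=9
  .#..# -> #   bit 9 = 1  t=0,i=6
  .#... -> .   bit 8 = 0  t=0,i=1
  ..### -> #   bit 7 = 1  t=0,i=15
  ..##. -> #   bit 6 = 1  t=1,i=19
  ..#.# -> #   bit 5 = 1  t=0,i=8
  ..#.. -> .   bit 4 = 0  t=0,i=5
  ...## -> #   bit 3 = 1  t=1,i=5
  ...#. -> .   bit 2 = 0  t=0,i=4
  ....# -> .   bit 1 = 0  t=0,i=3
  ..... -> #   bit 0 = 1  t=1,i=3
  bits 00111100010111100101011011101001 = 1012815593

1012815593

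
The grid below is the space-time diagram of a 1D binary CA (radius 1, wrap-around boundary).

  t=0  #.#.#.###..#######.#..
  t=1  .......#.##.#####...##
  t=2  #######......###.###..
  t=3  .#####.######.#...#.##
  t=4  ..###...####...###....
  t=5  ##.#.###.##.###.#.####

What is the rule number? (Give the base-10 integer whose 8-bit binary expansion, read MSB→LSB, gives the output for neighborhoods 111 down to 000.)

147

  ### -> #   bit 7 = 1  t=0,i=7
  ##. -> .   bit 6 = 0  t=0,i=8
  #.# -> .   bit 5 = 0  t=0,i=1
  #.. -> #   bit 4 = 1  t=0,i=9
  .## -> .   bit 3 = 0  t=0,i=6
  .#. -> .   bit 2 = 0  t=0,i=0
  ..# -> #   bit 1 = 1  t=0,i=10
  ... -> #   bit 0 = 1  t=1,i=1
  bits 10010011 = 147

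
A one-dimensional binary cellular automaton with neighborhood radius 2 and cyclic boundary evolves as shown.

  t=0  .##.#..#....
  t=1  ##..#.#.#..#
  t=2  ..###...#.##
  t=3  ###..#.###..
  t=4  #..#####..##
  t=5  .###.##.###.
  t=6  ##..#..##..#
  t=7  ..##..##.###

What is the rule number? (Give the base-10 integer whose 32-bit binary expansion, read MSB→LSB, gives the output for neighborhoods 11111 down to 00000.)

3416001006

  #####|#  b31=1 t=4,i=5
  ####.|#  b30=1 t=4,i=6
  ###.#|.  b29=0 t=5,i=3
  ###..|.  b28=0 t=1,i=1
  ##.##|#  b27=1 t=5,i=4
  ##.#.|.  b26=0 t=0,i=3
  ##..#|#  b25=1 t=1,i=2
  ##...|#  b24=1 t=2,i=5
  #.###|#  b23=1 t=3,i=7
  #.##.|.  b22=0 t=2,i=10
  #.#.#|.  b21=0 t=1,i=6
  #.#..|#  b20=1 t=0,i=4
  #..##|#  b19=1 t=1,i=10
  #..#.|#  b18=1 t=0,i=6
  #...#|.  b17=0 t=2,i=6
  #....|.  b16=0 t=0,i=9
  .####|.  b15=0 t=4,i=4
  .###.|.  b14=0 t=1,i=0
  .##.#|.  b13=0 t=0,i=2
  .##..|.  b12=0 t=2,i=11
  .#.##|#  b11=1 t=2,i=9
  .#.#.|.  b10=0 t=1,i=5
  .#..#|.  b9=0 t=0,i=5
  .#...|#  b8=1 t=0,i=8
  ..###|#  b7=1 t=1,i=11
  ..##.|#  b6=1 t=0,i=1
  ..#.#|#  b5=1 t=1,i=4
  ..#..|.  b4=0 t=0,i=7
  ...##|#  b3=1 t=0,i=0
  ...#.|#  b2=1 t=2,i=7
  ....#|#  b1=1 t=0,i=11
  .....|.  b0=0 t=0,i=10
  bits 11001011100111000000100111101110 = 3416001006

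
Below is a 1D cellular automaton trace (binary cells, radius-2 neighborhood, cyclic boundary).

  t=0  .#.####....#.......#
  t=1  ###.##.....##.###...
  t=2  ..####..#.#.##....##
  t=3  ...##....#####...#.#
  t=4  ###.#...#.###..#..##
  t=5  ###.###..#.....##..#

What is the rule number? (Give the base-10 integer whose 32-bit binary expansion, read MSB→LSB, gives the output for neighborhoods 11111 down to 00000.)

3899834137

  [31] ##### => #  t=3,i=11
  [30] ####. => #  t=0,i=5
  [29] ###.# => #  t=1,i=2
  [28] ###.. => .  t=0,i=6
  [27] ##.## => #  t=1,i=3
  [26] ##.#. => .  t=4,i=3
  [25] ##..# => .  t=2,i=0
  [24] ##... => .  t=0,i=7
  [23] #.### => .  t=0,i=3
  [22] #.##. => #  t=1,i=4
  [21] #.#.# => #  t=0,i=1
  [20] #.#.. => #  t=3,i=19
  [19] #..## => .  t=2,i=1
  [18] #..#. => .  t=2,i=7
  [17] #...# => #  t=1,i=18
  [16] #.... => .  t=0,i=8
  [15] .#### => #  t=0,i=4
  [14] .###. => .  t=1,i=1
  [13] .##.# => #  t=1,i=12
  [12] .##.. => #  t=1,i=5
  [11] .#.## => #  t=0,i=2
  [10] .#.#. => #  t=0,i=0
  [9] .#..# => #  t=4,i=16
  [8] .#... => #  t=0,i=12
  [7] ..### => .  t=1,i=0
  [6] ..##. => .  t=1,i=11
  [5] ..#.# => .  t=0,i=19
  [4] ..#.. => #  t=0,i=11
  [3] ...## => #  t=1,i=10
  [2] ...#. => .  t=0,i=10
  [1] ....# => .  t=0,i=9
  [0] ..... => #  t=0,i=14
  bits 11101000011100101011111100011001 = 3899834137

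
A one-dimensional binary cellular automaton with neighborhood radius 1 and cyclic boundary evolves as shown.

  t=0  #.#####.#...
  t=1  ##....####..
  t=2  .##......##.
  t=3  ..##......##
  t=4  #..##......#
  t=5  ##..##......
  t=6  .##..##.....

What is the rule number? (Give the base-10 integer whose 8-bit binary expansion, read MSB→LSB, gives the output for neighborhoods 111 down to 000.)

  ### -> .   bit 7 = 0  t=0,i=3
  ##. -> #   bit 6 = 1  t=0,i=6
  #.# -> #   bit 5 = 1  t=0,i=1
  #.. -> #   bit 4 = 1  t=0,i=9
  .## -> .   bit 3 = 0  t=0,i=2
  .#. -> #   bit 2 = 1  t=0,i=0
  ..# -> .   bit 1 = 0  t=0,i=11
  ... -> .   bit 0 = 0  t=0,i=10
  bits 01110100 = 116

116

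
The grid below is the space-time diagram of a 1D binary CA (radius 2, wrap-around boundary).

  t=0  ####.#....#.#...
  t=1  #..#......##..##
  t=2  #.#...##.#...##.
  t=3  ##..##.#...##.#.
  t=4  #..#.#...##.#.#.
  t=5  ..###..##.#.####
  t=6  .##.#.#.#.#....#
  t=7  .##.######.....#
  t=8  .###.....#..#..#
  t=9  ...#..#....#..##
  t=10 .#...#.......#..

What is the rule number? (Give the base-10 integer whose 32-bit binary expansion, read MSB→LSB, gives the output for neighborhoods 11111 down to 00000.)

946742441

  ##### -> .   bit 31 = 0  t=7,i=6
  ####. -> .   bit 30 = 0  t=0,i=2
  ###.# -> #   bit 29 = 1  t=0,i=3
  ###.. -> #   bit 28 = 1  t=1,i=0
  ##.## -> #   bit 27 = 1  t=7,i=3
  ##.#. -> .   bit 26 = 0  t=0,i=4
  ##..# -> .   bit 25 = 0  t=1,i=1
  ##... -> .   bit 24 = 0  t=7,i=10
  #.### -> .   bit 23 = 0  t=5,i=12
  #.##. -> #   bit 22 = 1  t=3,i=0
  #.#.# -> #   bit 21 = 1  t=2,i=0
  #.#.. -> .   bit 20 = 0  t=0,i=5
  #..## -> #   bit 19 = 1  t=1,i=13
  #..#. -> #   bit 18 = 1  t=1,i=2
  #...# -> #   bit 17 = 1  t=0,i=14
  #.... -> .   bit 16 = 0  t=0,i=7
  .#### -> .   bit 15 = 0  t=0,i=1
  .###. -> .   bit 14 = 0  t=1,i=15
  .##.# -> #   bit 13 = 1  t=2,i=7
  .##.. -> .   bit 12 = 0  t=1,i=11
  .#.## -> .   bit 11 = 0  t=3,i=15
  .#.#. -> #   bit 10 = 1  t=0,i=11
  .#..# -> .   bit 9 = 0  t=4,i=1
  .#... -> .   bit 8 = 0  t=0,i=6
  ..### -> #   bit 7 = 1  t=0,i=0
  ..##. -> .   bit 6 = 0  t=1,i=10
  ..#.# -> #   bit 5 = 1  t=0,i=10
  ..#.. -> .   bit 4 = 0  t=1,i=3
  ...## -> #   bit 3 = 1  t=0,i=15
  ...#. -> .   bit 2 = 0  t=0,i=9
  ....# -> .   bit 1 = 0  t=0,i=8
  ..... -> #   bit 0 = 1  t=1,i=6
  bits 00111000011011100010010010101001 = 946742441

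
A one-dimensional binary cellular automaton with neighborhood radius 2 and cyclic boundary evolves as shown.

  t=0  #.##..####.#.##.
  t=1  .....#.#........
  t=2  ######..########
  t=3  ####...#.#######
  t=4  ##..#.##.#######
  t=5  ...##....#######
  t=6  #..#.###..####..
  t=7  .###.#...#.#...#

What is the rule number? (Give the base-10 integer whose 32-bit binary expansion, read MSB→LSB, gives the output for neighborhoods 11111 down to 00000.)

2173535079

  ##### -> #   bit 31 = 1  t=2,i=0
  ####. -> .   bit 30 = 0  t=0,i=8
  ###.# -> .   bit 29 = 0  t=0,i=9
  ###.. -> .   bit 28 = 0  t=2,i=5
  ##.## -> .   bit 27 = 0  t=4,i=8
  ##.#. -> .   bit 26 = 0  t=0,i=10
  ##..# -> .   bit 25 = 0  t=0,i=4
  ##... -> #   bit 24 = 1  t=3,i=4
  #.### -> #   bit 23 = 1  t=3,i=9
  #.##. -> .   bit 22 = 0  t=0,i=2
  #.#.# -> .   bit 21 = 0  t=0,i=0
  #.#.. -> .   bit 20 = 0  t=1,i=7
  #..## -> #   bit 19 = 1  t=0,i=5
  #..#. -> #   bit 18 = 1  t=4,i=3
  #...# -> .   bit 17 = 0  t=3,i=5
  #.... -> #   bit 16 = 1  t=1,i=9
  .#### -> #   bit 15 = 1  t=0,i=7
  .###. -> .   bit 14 = 0  t=6,i=6
  .##.# -> .   bit 13 = 0  t=0,i=14
  .##.. -> .   bit 12 = 0  t=0,i=3
  .#.## -> .   bit 11 = 0  t=0,i=1
  .#.#. -> .   bit 10 = 0  t=1,i=6
  .#..# -> #   bit 9 = 1  t=6,i=1
  .#... -> #   bit 8 = 1  t=1,i=8
  ..### -> .   bit 7 = 0  t=0,i=6
  ..##. -> #   bit 6 = 1  t=5,i=3
  ..#.# -> #   bit 5 = 1  t=1,i=5
  ..#.. -> .   bit 4 = 0  t=6,i=0
  ...## -> .   bit 3 = 0  t=5,i=2
  ...#. -> #   bit 2 = 1  t=1,i=4
  ....# -> #   bit 1 = 1  t=1,i=3
  ..... -> #   bit 0 = 1  t=1,i=0
  bits 10000001100011011000001101100111 = 2173535079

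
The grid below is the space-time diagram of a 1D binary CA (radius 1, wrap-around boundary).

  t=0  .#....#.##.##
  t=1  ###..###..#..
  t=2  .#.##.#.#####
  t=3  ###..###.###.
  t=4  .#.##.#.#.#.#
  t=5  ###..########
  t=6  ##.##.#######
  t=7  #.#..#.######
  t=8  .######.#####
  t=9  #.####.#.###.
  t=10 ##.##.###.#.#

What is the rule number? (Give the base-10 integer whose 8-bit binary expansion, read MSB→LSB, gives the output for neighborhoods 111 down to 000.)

182

  ###|#  b7=1 t=1,i=1
  ##.|.  b6=0 t=0,i=9
  #.#|#  b5=1 t=0,i=0
  #..|#  b4=1 t=0,i=2
  .##|.  b3=0 t=0,i=8
  .#.|#  b2=1 t=0,i=1
  ..#|#  b1=1 t=0,i=5
  ...|.  b0=0 t=0,i=3
  bits 10110110 = 182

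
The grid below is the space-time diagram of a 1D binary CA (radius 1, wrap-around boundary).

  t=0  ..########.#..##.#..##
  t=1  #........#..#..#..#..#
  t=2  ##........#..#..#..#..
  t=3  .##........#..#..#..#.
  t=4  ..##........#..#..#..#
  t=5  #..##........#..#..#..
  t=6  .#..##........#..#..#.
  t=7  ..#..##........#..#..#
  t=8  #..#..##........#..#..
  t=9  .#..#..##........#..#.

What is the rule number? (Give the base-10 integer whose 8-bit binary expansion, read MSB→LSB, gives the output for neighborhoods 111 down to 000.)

80

  nb ###: next=.  (t=0,i=3, bit7=0)
  nb ##.: next=#  (t=0,i=9, bit6=1)
  nb #.#: next=.  (t=0,i=10, bit5=0)
  nb #..: next=#  (t=0,i=0, bit4=1)
  nb .##: next=.  (t=0,i=2, bit3=0)
  nb .#.: next=.  (t=0,i=11, bit2=0)
  nb ..#: next=.  (t=0,i=1, bit1=0)
  nb ...: next=.  (t=1,i=2, bit0=0)
  bits 01010000 = 80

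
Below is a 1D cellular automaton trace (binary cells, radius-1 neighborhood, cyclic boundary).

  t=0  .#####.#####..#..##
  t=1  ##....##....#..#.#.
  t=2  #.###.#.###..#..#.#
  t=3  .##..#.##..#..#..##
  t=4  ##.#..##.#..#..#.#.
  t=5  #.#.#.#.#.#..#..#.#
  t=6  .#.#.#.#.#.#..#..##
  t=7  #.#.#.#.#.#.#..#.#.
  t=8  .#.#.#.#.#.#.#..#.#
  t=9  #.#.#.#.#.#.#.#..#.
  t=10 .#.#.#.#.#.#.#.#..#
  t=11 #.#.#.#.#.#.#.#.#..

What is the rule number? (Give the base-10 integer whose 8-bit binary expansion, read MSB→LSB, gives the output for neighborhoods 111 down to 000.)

57

  nb ###: next=.  (t=0,i=2, bit7=0)
  nb ##.: next=.  (t=0,i=5, bit6=0)
  nb #.#: next=#  (t=0,i=0, bit5=1)
  nb #..: next=#  (t=0,i=12, bit4=1)
  nb .##: next=#  (t=0,i=1, bit3=1)
  nb .#.: next=.  (t=0,i=14, bit2=0)
  nb ..#: next=.  (t=0,i=13, bit1=0)
  nb ...: next=#  (t=1,i=3, bit0=1)
  bits 00111001 = 57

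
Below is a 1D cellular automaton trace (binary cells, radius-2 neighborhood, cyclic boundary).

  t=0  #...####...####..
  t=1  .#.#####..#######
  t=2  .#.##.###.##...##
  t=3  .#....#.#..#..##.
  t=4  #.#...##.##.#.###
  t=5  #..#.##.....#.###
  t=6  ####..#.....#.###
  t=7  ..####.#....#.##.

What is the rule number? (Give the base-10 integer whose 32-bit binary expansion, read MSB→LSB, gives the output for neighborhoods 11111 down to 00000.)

  nb #####: next=.  (t=1,i=5, bit31=0)
  nb ####.: next=#  (t=0,i=6, bit30=1)
  nb ###.#: next=#  (t=1,i=16, bit29=1)
  nb ###..: next=#  (t=0,i=7, bit28=1)
  nb ##.##: next=.  (t=2,i=5, bit27=0)
  nb ##.#.: next=.  (t=1,i=0, bit26=0)
  nb ##..#: next=#  (t=0,i=15, bit25=1)
  nb ##...: next=.  (t=0,i=8, bit24=0)
  nb #.###: next=#  (t=1,i=3, bit23=1)
  nb #.##.: next=.  (t=2,i=3, bit22=0)
  nb #.#.#: next=#  (t=1,i=1, bit21=1)
  nb #.#..: next=.  (t=3,i=8, bit20=0)
  nb #..##: next=.  (t=1,i=9, bit19=0)
  nb #..#.: next=#  (t=0,i=16, bit18=1)
  nb #...#: next=.  (t=0,i=2, bit17=0)
  nb #....: next=.  (t=3,i=3, bit16=0)
  nb .####: next=#  (t=0,i=5, bit15=1)
  nb .###.: next=.  (t=2,i=7, bit14=0)
  nb .##.#: next=.  (t=2,i=4, bit13=0)
  nb .##..: next=#  (t=2,i=11, bit12=1)
  nb .#.##: next=.  (t=1,i=2, bit11=0)
  nb .#.#.: next=#  (t=3,i=7, bit10=1)
  nb .#..#: next=#  (t=3,i=9, bit9=1)
  nb .#...: next=#  (t=0,i=1, bit8=1)
  nb ..###: next=#  (t=0,i=4, bit7=1)
  nb ..##.: next=#  (t=2,i=15, bit6=1)
  nb ..#.#: next=#  (t=3,i=6, bit5=1)
  nb ..#..: next=.  (t=0,i=0, bit4=0)
  nb ...##: next=#  (t=0,i=3, bit3=1)
  nb ...#.: next=.  (t=3,i=5, bit2=0)
  nb ....#: next=.  (t=3,i=4, bit1=0)
  nb .....: next=.  (t=5,i=9, bit0=0)
  bits 01110010101001001001011111101000 = 1923389416

1923389416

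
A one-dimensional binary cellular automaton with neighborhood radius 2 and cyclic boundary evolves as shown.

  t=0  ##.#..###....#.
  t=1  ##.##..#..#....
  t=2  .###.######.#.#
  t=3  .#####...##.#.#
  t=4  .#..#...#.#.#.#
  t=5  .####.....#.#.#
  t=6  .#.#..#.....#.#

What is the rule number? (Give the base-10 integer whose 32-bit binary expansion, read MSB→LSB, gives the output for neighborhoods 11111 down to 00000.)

1794466328

  #####|.  b31=0 t=2,i=7
  ####.|#  b30=1 t=2,i=9
  ###.#|#  b29=1 t=2,i=3
  ###..|.  b28=0 t=0,i=8
  ##.##|#  b27=1 t=1,i=2
  ##.#.|.  b26=0 t=0,i=2
  ##..#|#  b25=1 t=1,i=5
  ##...|.  b24=0 t=0,i=9
  #.###|#  b23=1 t=2,i=1
  #.##.|#  b22=1 t=0,i=0
  #.#.#|#  b21=1 t=2,i=12
  #.#..|#  b20=1 t=0,i=3
  #..##|.  b19=0 t=0,i=5
  #..#.|#  b18=1 t=1,i=6
  #...#|.  b17=0 t=3,i=7
  #....|#  b16=1 t=0,i=10
  .####|.  b15=0 t=2,i=6
  .###.|#  b14=1 t=0,i=7
  .##.#|#  b13=1 t=0,i=1
  .##..|.  b12=0 t=1,i=4
  .#.##|.  b11=0 t=0,i=14
  .#.#.|.  b10=0 t=2,i=13
  .#..#|#  b9=1 t=0,i=4
  .#...|.  b8=0 t=1,i=11
  ..###|.  b7=0 t=0,i=6
  ..##.|.  b6=0 t=1,i=0
  ..#.#|.  b5=0 t=0,i=13
  ..#..|#  b4=1 t=1,i=7
  ...##|#  b3=1 t=1,i=14
  ...#.|.  b2=0 t=0,i=12
  ....#|.  b1=0 t=0,i=11
  .....|.  b0=0 t=5,i=7
  bits 01101010111101010110001000011000 = 1794466328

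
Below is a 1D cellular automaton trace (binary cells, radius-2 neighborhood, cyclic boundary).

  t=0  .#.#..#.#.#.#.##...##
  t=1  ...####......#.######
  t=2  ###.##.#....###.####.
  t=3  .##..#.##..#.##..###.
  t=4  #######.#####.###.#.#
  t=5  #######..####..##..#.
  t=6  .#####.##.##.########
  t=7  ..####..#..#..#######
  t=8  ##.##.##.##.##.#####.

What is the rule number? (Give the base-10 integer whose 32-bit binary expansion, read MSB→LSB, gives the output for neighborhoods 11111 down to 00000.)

3810458476

  #####|#  b31=1 t=1,i=17
  ####.|#  b30=1 t=1,i=5
  ###.#|#  b29=1 t=2,i=2
  ###..|.  b28=0 t=1,i=6
  ##.##|.  b27=0 t=2,i=3
  ##.#.|.  b26=0 t=0,i=0
  ##..#|#  b25=1 t=3,i=3
  ##...|#  b24=1 t=0,i=16
  #.###|.  b23=0 t=1,i=15
  #.##.|.  b22=0 t=0,i=14
  #.#.#|.  b21=0 t=0,i=1
  #.#..|#  b20=1 t=0,i=3
  #..##|#  b19=1 t=3,i=0
  #..#.|#  b18=1 t=0,i=5
  #...#|#  b17=1 t=0,i=17
  #....|.  b16=0 t=1,i=8
  .####|#  b15=1 t=1,i=4
  .###.|#  b14=1 t=2,i=1
  .##.#|#  b13=1 t=0,i=20
  .##..|#  b12=1 t=0,i=15
  .#.##|#  b11=1 t=0,i=13
  .#.#.|.  b10=0 t=0,i=2
  .#..#|#  b9=1 t=0,i=4
  .#...|#  b8=1 t=2,i=8
  ..###|.  b7=0 t=1,i=3
  ..##.|#  b6=1 t=0,i=19
  ..#.#|#  b5=1 t=0,i=6
  ..#..|.  b4=0 t=7,i=8
  ...##|#  b3=1 t=0,i=18
  ...#.|#  b2=1 t=1,i=12
  ....#|.  b1=0 t=1,i=11
  .....|.  b0=0 t=1,i=9
  bits 11100011000111101111101101101100 = 3810458476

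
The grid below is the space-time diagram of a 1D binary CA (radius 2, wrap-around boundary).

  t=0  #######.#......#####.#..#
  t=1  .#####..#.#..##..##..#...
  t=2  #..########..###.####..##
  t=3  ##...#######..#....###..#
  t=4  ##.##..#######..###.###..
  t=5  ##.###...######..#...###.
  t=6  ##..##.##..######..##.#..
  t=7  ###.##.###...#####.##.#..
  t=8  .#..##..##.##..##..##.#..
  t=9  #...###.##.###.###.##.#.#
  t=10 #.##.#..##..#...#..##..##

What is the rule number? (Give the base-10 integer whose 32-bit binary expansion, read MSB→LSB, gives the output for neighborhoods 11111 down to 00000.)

3528948846

  #####|#  b31=1 t=0,i=1
  ####.|#  b30=1 t=0,i=5
  ###.#|.  b29=0 t=0,i=6
  ###..|#  b28=1 t=1,i=5
  ##.##|.  b27=0 t=2,i=16
  ##.#.|.  b26=0 t=0,i=7
  ##..#|#  b25=1 t=1,i=6
  ##...|.  b24=0 t=3,i=2
  #.###|.  b23=0 t=2,i=17
  #.##.|#  b22=1 t=4,i=3
  #.#.#|.  b21=0 t=9,i=22
  #.#..|#  b20=1 t=0,i=8
  #..##|.  b19=0 t=0,i=23
  #..#.|#  b18=1 t=1,i=7
  #...#|#  b17=1 t=3,i=3
  #....|#  b16=1 t=0,i=10
  .####|.  b15=0 t=0,i=0
  .###.|#  b14=1 t=2,i=14
  .##.#|#  b13=1 t=4,i=1
  .##..|#  b12=1 t=1,i=14
  .#.##|#  b11=1 t=9,i=23
  .#.#.|#  b10=1 t=1,i=9
  .#..#|.  b9=0 t=0,i=22
  .#...|.  b8=0 t=0,i=9
  ..###|.  b7=0 t=0,i=15
  ..##.|#  b6=1 t=1,i=13
  ..#.#|#  b5=1 t=1,i=8
  ..#..|.  b4=0 t=1,i=21
  ...##|#  b3=1 t=0,i=14
  ...#.|#  b2=1 t=8,i=0
  ....#|#  b1=1 t=0,i=13
  .....|.  b0=0 t=0,i=11
  bits 11010010010101110111110001101110 = 3528948846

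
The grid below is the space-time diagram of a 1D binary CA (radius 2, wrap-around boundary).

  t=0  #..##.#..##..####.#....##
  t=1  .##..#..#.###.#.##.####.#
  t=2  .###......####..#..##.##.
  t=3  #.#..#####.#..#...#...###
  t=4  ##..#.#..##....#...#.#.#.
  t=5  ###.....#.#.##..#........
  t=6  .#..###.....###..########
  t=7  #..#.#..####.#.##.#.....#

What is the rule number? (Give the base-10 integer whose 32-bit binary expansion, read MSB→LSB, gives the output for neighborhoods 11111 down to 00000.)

  [31] ##### => .  t=3,i=7
  [30] ####. => .  t=0,i=15
  [29] ###.# => #  t=0,i=16
  [28] ###.. => .  t=0,i=0
  [27] ##.## => .  t=1,i=18
  [26] ##.#. => #  t=0,i=5
  [25] ##..# => #  t=0,i=1
  [24] ##... => .  t=2,i=4
  [23] #.### => #  t=1,i=10
  [22] #.##. => #  t=1,i=1
  [21] #.#.# => .  t=1,i=14
  [20] #.#.. => .  t=0,i=6
  [19] #..## => #  t=0,i=2
  [18] #..#. => .  t=1,i=4
  [17] #...# => .  t=3,i=16
  [16] #.... => #  t=0,i=20
  [15] .#### => #  t=0,i=14
  [14] .###. => #  t=0,i=24
  [13] .##.# => .  t=0,i=4
  [12] .##.. => #  t=0,i=10
  [11] .#.## => .  t=1,i=0
  [10] .#.#. => .  t=4,i=5
  [9] .#..# => .  t=0,i=7
  [8] .#... => #  t=0,i=19
  [7] ..### => .  t=0,i=13
  [6] ..##. => .  t=0,i=3
  [5] ..#.# => .  t=1,i=8
  [4] ..#.. => .  t=1,i=5
  [3] ...## => #  t=0,i=22
  [2] ...#. => .  t=3,i=17
  [1] ....# => #  t=0,i=21
  [0] ..... => #  t=2,i=6
  bits 00100110110010011101000100001011 = 650760459

650760459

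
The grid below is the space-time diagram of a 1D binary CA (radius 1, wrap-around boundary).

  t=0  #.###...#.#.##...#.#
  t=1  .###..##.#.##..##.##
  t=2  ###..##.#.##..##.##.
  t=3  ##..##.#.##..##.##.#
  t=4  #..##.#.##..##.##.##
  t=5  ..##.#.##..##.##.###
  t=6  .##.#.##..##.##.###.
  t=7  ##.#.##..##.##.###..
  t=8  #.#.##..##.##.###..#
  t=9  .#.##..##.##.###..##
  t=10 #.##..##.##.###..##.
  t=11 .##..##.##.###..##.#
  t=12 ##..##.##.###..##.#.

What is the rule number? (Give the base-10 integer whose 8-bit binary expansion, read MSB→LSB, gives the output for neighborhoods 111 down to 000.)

171

  nb ###: next=#  (t=0,i=3, bit7=1)
  nb ##.: next=.  (t=0,i=0, bit6=0)
  nb #.#: next=#  (t=0,i=1, bit5=1)
  nb #..: next=.  (t=0,i=5, bit4=0)
  nb .##: next=#  (t=0,i=2, bit3=1)
  nb .#.: next=.  (t=0,i=8, bit2=0)
  nb ..#: next=#  (t=0,i=7, bit1=1)
  nb ...: next=#  (t=0,i=6, bit0=1)
  bits 10101011 = 171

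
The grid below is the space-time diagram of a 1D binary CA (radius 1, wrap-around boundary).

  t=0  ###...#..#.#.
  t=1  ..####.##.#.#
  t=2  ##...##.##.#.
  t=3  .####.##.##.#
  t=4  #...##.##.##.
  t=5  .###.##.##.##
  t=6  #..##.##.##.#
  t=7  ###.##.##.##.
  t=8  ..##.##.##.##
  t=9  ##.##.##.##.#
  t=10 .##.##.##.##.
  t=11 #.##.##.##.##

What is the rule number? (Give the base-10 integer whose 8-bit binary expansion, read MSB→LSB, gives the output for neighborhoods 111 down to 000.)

  [7] ### => .  t=0,i=1
  [6] ##. => #  t=0,i=2
  [5] #.# => #  t=0,i=10
  [4] #.. => #  t=0,i=3
  [3] .## => .  t=0,i=0
  [2] .#. => .  t=0,i=6
  [1] ..# => #  t=0,i=5
  [0] ... => #  t=0,i=4
  bits 01110011 = 115

115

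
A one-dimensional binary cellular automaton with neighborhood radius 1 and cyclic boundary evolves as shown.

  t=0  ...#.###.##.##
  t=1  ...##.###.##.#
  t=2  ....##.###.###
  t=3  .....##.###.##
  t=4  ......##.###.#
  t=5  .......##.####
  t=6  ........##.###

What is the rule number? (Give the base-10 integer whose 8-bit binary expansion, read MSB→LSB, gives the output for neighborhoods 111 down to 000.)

228

  [7] ### => #  t=0,i=6
  [6] ##. => #  t=0,i=7
  [5] #.# => #  t=0,i=4
  [4] #.. => .  t=0,i=0
  [3] .## => .  t=0,i=5
  [2] .#. => #  t=0,i=3
  [1] ..# => .  t=0,i=2
  [0] ... => .  t=0,i=1
  bits 11100100 = 228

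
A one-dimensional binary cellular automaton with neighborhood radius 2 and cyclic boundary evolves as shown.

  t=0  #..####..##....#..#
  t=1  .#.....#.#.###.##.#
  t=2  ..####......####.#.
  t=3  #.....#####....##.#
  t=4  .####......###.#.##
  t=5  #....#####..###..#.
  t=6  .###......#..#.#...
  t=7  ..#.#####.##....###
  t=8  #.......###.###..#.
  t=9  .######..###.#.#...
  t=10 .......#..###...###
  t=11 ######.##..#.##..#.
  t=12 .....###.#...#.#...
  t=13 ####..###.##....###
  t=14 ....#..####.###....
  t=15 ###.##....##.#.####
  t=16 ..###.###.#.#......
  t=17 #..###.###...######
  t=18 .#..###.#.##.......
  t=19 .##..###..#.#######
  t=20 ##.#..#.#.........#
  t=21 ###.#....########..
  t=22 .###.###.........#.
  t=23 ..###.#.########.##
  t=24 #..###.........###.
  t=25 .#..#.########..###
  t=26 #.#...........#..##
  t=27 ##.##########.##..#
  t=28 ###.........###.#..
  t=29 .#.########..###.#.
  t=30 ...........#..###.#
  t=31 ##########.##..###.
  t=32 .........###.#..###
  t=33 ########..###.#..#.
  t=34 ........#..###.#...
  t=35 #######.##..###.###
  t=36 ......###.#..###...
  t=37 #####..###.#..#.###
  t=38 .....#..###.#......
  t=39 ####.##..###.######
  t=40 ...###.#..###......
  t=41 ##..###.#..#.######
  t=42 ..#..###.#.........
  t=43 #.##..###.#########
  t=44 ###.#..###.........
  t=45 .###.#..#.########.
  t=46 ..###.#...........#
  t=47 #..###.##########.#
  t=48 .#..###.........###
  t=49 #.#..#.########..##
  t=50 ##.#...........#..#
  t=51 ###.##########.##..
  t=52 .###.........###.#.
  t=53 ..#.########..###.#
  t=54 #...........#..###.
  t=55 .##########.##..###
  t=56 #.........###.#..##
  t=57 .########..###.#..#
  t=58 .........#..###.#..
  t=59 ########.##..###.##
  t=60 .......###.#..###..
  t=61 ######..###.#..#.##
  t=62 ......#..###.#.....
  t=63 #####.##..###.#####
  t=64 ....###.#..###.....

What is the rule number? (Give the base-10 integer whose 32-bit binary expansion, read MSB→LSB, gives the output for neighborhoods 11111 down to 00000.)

792937299

  #####|.  b31=0 t=3,i=8
  ####.|.  b30=0 t=0,i=5
  ###.#|#  b29=1 t=1,i=13
  ###..|.  b28=0 t=0,i=6
  ##.##|#  b27=1 t=1,i=14
  ##.#.|#  b26=1 t=1,i=17
  ##..#|#  b25=1 t=0,i=1
  ##...|#  b24=1 t=0,i=11
  #.###|.  b23=0 t=1,i=11
  #.##.|#  b22=1 t=1,i=15
  #.#.#|.  b21=0 t=1,i=9
  #.#..|.  b20=0 t=1,i=1
  #..##|.  b19=0 t=0,i=2
  #..#.|.  b18=0 t=5,i=16
  #...#|#  b17=1 t=2,i=0
  #....|#  b16=1 t=0,i=12
  .####|.  b15=0 t=0,i=4
  .###.|#  b14=1 t=1,i=12
  .##.#|.  b13=0 t=1,i=16
  .##..|.  b12=0 t=0,i=0
  .#.##|.  b11=0 t=1,i=10
  .#.#.|.  b10=0 t=1,i=0
  .#..#|#  b9=1 t=0,i=16
  .#...|#  b8=1 t=1,i=2
  ..###|.  b7=0 t=0,i=3
  ..##.|#  b6=1 t=0,i=9
  ..#.#|.  b5=0 t=1,i=7
  ..#..|#  b4=1 t=0,i=15
  ...##|.  b3=0 t=2,i=1
  ...#.|.  b2=0 t=0,i=14
  ....#|#  b1=1 t=0,i=13
  .....|#  b0=1 t=1,i=4
  bits 00101111010000110100001101010011 = 792937299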